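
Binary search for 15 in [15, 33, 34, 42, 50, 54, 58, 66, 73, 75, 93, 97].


Step 1: lo=0, hi=11, mid=5, val=54
Step 2: lo=0, hi=4, mid=2, val=34
Step 3: lo=0, hi=1, mid=0, val=15

Found at index 0


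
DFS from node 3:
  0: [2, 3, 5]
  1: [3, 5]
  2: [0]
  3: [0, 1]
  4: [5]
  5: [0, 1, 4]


Visit 3, push [1, 0]
Visit 0, push [5, 2]
Visit 2, push []
Visit 5, push [4, 1]
Visit 1, push []
Visit 4, push []

DFS order: [3, 0, 2, 5, 1, 4]


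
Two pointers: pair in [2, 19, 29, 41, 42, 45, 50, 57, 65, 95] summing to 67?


lo=0(2)+hi=9(95)=97
lo=0(2)+hi=8(65)=67

Yes: 2+65=67


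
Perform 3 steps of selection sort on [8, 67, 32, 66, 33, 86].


Initial: [8, 67, 32, 66, 33, 86]
Step 1: min=8 at 0
  Swap: [8, 67, 32, 66, 33, 86]
Step 2: min=32 at 2
  Swap: [8, 32, 67, 66, 33, 86]
Step 3: min=33 at 4
  Swap: [8, 32, 33, 66, 67, 86]

After 3 steps: [8, 32, 33, 66, 67, 86]


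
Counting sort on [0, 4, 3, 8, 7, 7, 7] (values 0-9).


Input: [0, 4, 3, 8, 7, 7, 7]
Counts: [1, 0, 0, 1, 1, 0, 0, 3, 1, 0]

Sorted: [0, 3, 4, 7, 7, 7, 8]


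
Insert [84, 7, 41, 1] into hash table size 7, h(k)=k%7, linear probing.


Insert 84: h=0 -> slot 0
Insert 7: h=0, 1 probes -> slot 1
Insert 41: h=6 -> slot 6
Insert 1: h=1, 1 probes -> slot 2

Table: [84, 7, 1, None, None, None, 41]


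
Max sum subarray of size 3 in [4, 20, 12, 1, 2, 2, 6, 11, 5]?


[0:3]: 36
[1:4]: 33
[2:5]: 15
[3:6]: 5
[4:7]: 10
[5:8]: 19
[6:9]: 22

Max: 36 at [0:3]


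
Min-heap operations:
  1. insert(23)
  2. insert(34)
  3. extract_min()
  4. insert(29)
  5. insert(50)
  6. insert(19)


insert(23) -> [23]
insert(34) -> [23, 34]
extract_min()->23, [34]
insert(29) -> [29, 34]
insert(50) -> [29, 34, 50]
insert(19) -> [19, 29, 50, 34]

Final heap: [19, 29, 50, 34]


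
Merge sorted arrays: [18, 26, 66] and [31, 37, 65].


Take 18 from A
Take 26 from A
Take 31 from B
Take 37 from B
Take 65 from B

Merged: [18, 26, 31, 37, 65, 66]


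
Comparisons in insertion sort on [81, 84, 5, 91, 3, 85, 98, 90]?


Algorithm: insertion sort
Input: [81, 84, 5, 91, 3, 85, 98, 90]
Sorted: [3, 5, 81, 84, 85, 90, 91, 98]

14


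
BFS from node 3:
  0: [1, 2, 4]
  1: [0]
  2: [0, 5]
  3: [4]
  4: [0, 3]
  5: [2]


Visit 3, enqueue [4]
Visit 4, enqueue [0]
Visit 0, enqueue [1, 2]
Visit 1, enqueue []
Visit 2, enqueue [5]
Visit 5, enqueue []

BFS order: [3, 4, 0, 1, 2, 5]


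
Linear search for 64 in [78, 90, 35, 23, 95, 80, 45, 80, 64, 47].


i=0: 78!=64
i=1: 90!=64
i=2: 35!=64
i=3: 23!=64
i=4: 95!=64
i=5: 80!=64
i=6: 45!=64
i=7: 80!=64
i=8: 64==64 found!

Found at 8, 9 comps


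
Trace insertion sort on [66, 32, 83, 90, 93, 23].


Initial: [66, 32, 83, 90, 93, 23]
Insert 32: [32, 66, 83, 90, 93, 23]
Insert 83: [32, 66, 83, 90, 93, 23]
Insert 90: [32, 66, 83, 90, 93, 23]
Insert 93: [32, 66, 83, 90, 93, 23]
Insert 23: [23, 32, 66, 83, 90, 93]

Sorted: [23, 32, 66, 83, 90, 93]


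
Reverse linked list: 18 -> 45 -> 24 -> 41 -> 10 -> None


Step 1: curr=18, set curr.next=prev(None) | reversed so far: 18
Step 2: curr=45, set curr.next=prev(18) | reversed so far: 45 -> 18
Step 3: curr=24, set curr.next=prev(45) | reversed so far: 24 -> 45 -> 18
Step 4: curr=41, set curr.next=prev(24) | reversed so far: 41 -> 24 -> 45 -> 18
Step 5: curr=10, set curr.next=prev(41) | reversed so far: 10 -> 41 -> 24 -> 45 -> 18

10 -> 41 -> 24 -> 45 -> 18 -> None


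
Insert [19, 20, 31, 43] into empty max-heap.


Insert 19: [19]
Insert 20: [20, 19]
Insert 31: [31, 19, 20]
Insert 43: [43, 31, 20, 19]

Final heap: [43, 31, 20, 19]


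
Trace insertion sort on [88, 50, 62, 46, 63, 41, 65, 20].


Initial: [88, 50, 62, 46, 63, 41, 65, 20]
Insert 50: [50, 88, 62, 46, 63, 41, 65, 20]
Insert 62: [50, 62, 88, 46, 63, 41, 65, 20]
Insert 46: [46, 50, 62, 88, 63, 41, 65, 20]
Insert 63: [46, 50, 62, 63, 88, 41, 65, 20]
Insert 41: [41, 46, 50, 62, 63, 88, 65, 20]
Insert 65: [41, 46, 50, 62, 63, 65, 88, 20]
Insert 20: [20, 41, 46, 50, 62, 63, 65, 88]

Sorted: [20, 41, 46, 50, 62, 63, 65, 88]


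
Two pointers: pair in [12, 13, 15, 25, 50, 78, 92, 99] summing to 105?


lo=0(12)+hi=7(99)=111
lo=0(12)+hi=6(92)=104
lo=1(13)+hi=6(92)=105

Yes: 13+92=105


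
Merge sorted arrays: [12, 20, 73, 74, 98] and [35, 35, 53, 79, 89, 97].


Take 12 from A
Take 20 from A
Take 35 from B
Take 35 from B
Take 53 from B
Take 73 from A
Take 74 from A
Take 79 from B
Take 89 from B
Take 97 from B

Merged: [12, 20, 35, 35, 53, 73, 74, 79, 89, 97, 98]


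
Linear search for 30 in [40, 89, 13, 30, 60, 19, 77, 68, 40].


i=0: 40!=30
i=1: 89!=30
i=2: 13!=30
i=3: 30==30 found!

Found at 3, 4 comps


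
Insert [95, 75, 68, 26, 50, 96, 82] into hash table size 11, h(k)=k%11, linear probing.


Insert 95: h=7 -> slot 7
Insert 75: h=9 -> slot 9
Insert 68: h=2 -> slot 2
Insert 26: h=4 -> slot 4
Insert 50: h=6 -> slot 6
Insert 96: h=8 -> slot 8
Insert 82: h=5 -> slot 5

Table: [None, None, 68, None, 26, 82, 50, 95, 96, 75, None]


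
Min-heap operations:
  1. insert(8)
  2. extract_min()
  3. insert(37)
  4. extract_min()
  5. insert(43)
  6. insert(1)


insert(8) -> [8]
extract_min()->8, []
insert(37) -> [37]
extract_min()->37, []
insert(43) -> [43]
insert(1) -> [1, 43]

Final heap: [1, 43]


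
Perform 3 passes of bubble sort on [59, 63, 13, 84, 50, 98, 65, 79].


Initial: [59, 63, 13, 84, 50, 98, 65, 79]
Pass 1: [59, 13, 63, 50, 84, 65, 79, 98] (4 swaps)
Pass 2: [13, 59, 50, 63, 65, 79, 84, 98] (4 swaps)
Pass 3: [13, 50, 59, 63, 65, 79, 84, 98] (1 swaps)

After 3 passes: [13, 50, 59, 63, 65, 79, 84, 98]


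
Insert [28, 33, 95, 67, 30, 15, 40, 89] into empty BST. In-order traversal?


Insert 28: root
Insert 33: R from 28
Insert 95: R from 28 -> R from 33
Insert 67: R from 28 -> R from 33 -> L from 95
Insert 30: R from 28 -> L from 33
Insert 15: L from 28
Insert 40: R from 28 -> R from 33 -> L from 95 -> L from 67
Insert 89: R from 28 -> R from 33 -> L from 95 -> R from 67

In-order: [15, 28, 30, 33, 40, 67, 89, 95]


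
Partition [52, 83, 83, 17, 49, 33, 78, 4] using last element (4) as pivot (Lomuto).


Pivot: 4
Place pivot at 0: [4, 83, 83, 17, 49, 33, 78, 52]

Partitioned: [4, 83, 83, 17, 49, 33, 78, 52]


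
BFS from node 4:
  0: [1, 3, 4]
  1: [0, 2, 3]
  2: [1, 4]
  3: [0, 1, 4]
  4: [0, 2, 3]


Visit 4, enqueue [0, 2, 3]
Visit 0, enqueue [1]
Visit 2, enqueue []
Visit 3, enqueue []
Visit 1, enqueue []

BFS order: [4, 0, 2, 3, 1]


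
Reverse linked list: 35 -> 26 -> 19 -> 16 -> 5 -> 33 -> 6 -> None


Step 1: curr=35, set curr.next=prev(None) | reversed so far: 35
Step 2: curr=26, set curr.next=prev(35) | reversed so far: 26 -> 35
Step 3: curr=19, set curr.next=prev(26) | reversed so far: 19 -> 26 -> 35
Step 4: curr=16, set curr.next=prev(19) | reversed so far: 16 -> 19 -> 26 -> 35
Step 5: curr=5, set curr.next=prev(16) | reversed so far: 5 -> 16 -> 19 -> 26 -> 35
Step 6: curr=33, set curr.next=prev(5) | reversed so far: 33 -> 5 -> 16 -> 19 -> 26 -> 35
Step 7: curr=6, set curr.next=prev(33) | reversed so far: 6 -> 33 -> 5 -> 16 -> 19 -> 26 -> 35

6 -> 33 -> 5 -> 16 -> 19 -> 26 -> 35 -> None


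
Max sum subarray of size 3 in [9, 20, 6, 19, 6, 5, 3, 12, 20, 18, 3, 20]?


[0:3]: 35
[1:4]: 45
[2:5]: 31
[3:6]: 30
[4:7]: 14
[5:8]: 20
[6:9]: 35
[7:10]: 50
[8:11]: 41
[9:12]: 41

Max: 50 at [7:10]


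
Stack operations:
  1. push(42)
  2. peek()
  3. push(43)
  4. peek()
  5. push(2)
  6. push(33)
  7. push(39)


push(42) -> [42]
peek()->42
push(43) -> [42, 43]
peek()->43
push(2) -> [42, 43, 2]
push(33) -> [42, 43, 2, 33]
push(39) -> [42, 43, 2, 33, 39]

Final stack: [42, 43, 2, 33, 39]


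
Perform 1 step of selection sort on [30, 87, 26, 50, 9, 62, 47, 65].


Initial: [30, 87, 26, 50, 9, 62, 47, 65]
Step 1: min=9 at 4
  Swap: [9, 87, 26, 50, 30, 62, 47, 65]

After 1 step: [9, 87, 26, 50, 30, 62, 47, 65]


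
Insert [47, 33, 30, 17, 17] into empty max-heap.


Insert 47: [47]
Insert 33: [47, 33]
Insert 30: [47, 33, 30]
Insert 17: [47, 33, 30, 17]
Insert 17: [47, 33, 30, 17, 17]

Final heap: [47, 33, 30, 17, 17]


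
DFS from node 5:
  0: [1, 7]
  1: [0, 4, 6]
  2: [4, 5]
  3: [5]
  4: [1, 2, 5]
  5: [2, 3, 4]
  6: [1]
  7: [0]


Visit 5, push [4, 3, 2]
Visit 2, push [4]
Visit 4, push [1]
Visit 1, push [6, 0]
Visit 0, push [7]
Visit 7, push []
Visit 6, push []
Visit 3, push []

DFS order: [5, 2, 4, 1, 0, 7, 6, 3]


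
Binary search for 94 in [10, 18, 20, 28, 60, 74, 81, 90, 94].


Step 1: lo=0, hi=8, mid=4, val=60
Step 2: lo=5, hi=8, mid=6, val=81
Step 3: lo=7, hi=8, mid=7, val=90
Step 4: lo=8, hi=8, mid=8, val=94

Found at index 8


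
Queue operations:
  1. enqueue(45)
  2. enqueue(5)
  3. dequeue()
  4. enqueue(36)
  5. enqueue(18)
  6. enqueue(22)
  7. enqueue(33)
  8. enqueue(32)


enqueue(45) -> [45]
enqueue(5) -> [45, 5]
dequeue()->45, [5]
enqueue(36) -> [5, 36]
enqueue(18) -> [5, 36, 18]
enqueue(22) -> [5, 36, 18, 22]
enqueue(33) -> [5, 36, 18, 22, 33]
enqueue(32) -> [5, 36, 18, 22, 33, 32]

Final queue: [5, 36, 18, 22, 33, 32]


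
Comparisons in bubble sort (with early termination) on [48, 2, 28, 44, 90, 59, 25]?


Algorithm: bubble sort (with early termination)
Input: [48, 2, 28, 44, 90, 59, 25]
Sorted: [2, 25, 28, 44, 48, 59, 90]

21


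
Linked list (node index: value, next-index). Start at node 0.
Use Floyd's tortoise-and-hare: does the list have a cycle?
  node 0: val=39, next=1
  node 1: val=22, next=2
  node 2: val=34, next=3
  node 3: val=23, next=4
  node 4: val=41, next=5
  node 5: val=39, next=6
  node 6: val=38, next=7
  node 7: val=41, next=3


Floyd's tortoise (slow, +1) and hare (fast, +2):
  init: slow=0, fast=0
  step 1: slow=1, fast=2
  step 2: slow=2, fast=4
  step 3: slow=3, fast=6
  step 4: slow=4, fast=3
  step 5: slow=5, fast=5
  slow == fast at node 5: cycle detected

Cycle: yes


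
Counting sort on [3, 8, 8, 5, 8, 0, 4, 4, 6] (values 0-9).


Input: [3, 8, 8, 5, 8, 0, 4, 4, 6]
Counts: [1, 0, 0, 1, 2, 1, 1, 0, 3, 0]

Sorted: [0, 3, 4, 4, 5, 6, 8, 8, 8]


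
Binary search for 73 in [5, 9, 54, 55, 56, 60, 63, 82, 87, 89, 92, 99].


Step 1: lo=0, hi=11, mid=5, val=60
Step 2: lo=6, hi=11, mid=8, val=87
Step 3: lo=6, hi=7, mid=6, val=63
Step 4: lo=7, hi=7, mid=7, val=82

Not found


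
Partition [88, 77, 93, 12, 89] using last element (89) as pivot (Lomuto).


Pivot: 89
  88 <= 89: advance i (no swap)
  77 <= 89: advance i (no swap)
  12 <= 89: swap -> [88, 77, 12, 93, 89]
Place pivot at 3: [88, 77, 12, 89, 93]

Partitioned: [88, 77, 12, 89, 93]


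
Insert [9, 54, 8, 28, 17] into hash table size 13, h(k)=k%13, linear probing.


Insert 9: h=9 -> slot 9
Insert 54: h=2 -> slot 2
Insert 8: h=8 -> slot 8
Insert 28: h=2, 1 probes -> slot 3
Insert 17: h=4 -> slot 4

Table: [None, None, 54, 28, 17, None, None, None, 8, 9, None, None, None]


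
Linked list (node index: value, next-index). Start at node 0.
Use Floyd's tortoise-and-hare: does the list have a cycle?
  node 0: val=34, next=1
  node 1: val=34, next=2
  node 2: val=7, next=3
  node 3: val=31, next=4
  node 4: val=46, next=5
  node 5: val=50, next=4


Floyd's tortoise (slow, +1) and hare (fast, +2):
  init: slow=0, fast=0
  step 1: slow=1, fast=2
  step 2: slow=2, fast=4
  step 3: slow=3, fast=4
  step 4: slow=4, fast=4
  slow == fast at node 4: cycle detected

Cycle: yes


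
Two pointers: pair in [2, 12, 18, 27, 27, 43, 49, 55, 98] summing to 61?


lo=0(2)+hi=8(98)=100
lo=0(2)+hi=7(55)=57
lo=1(12)+hi=7(55)=67
lo=1(12)+hi=6(49)=61

Yes: 12+49=61


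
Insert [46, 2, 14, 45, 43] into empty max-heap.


Insert 46: [46]
Insert 2: [46, 2]
Insert 14: [46, 2, 14]
Insert 45: [46, 45, 14, 2]
Insert 43: [46, 45, 14, 2, 43]

Final heap: [46, 45, 14, 2, 43]


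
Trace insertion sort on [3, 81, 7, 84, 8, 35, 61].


Initial: [3, 81, 7, 84, 8, 35, 61]
Insert 81: [3, 81, 7, 84, 8, 35, 61]
Insert 7: [3, 7, 81, 84, 8, 35, 61]
Insert 84: [3, 7, 81, 84, 8, 35, 61]
Insert 8: [3, 7, 8, 81, 84, 35, 61]
Insert 35: [3, 7, 8, 35, 81, 84, 61]
Insert 61: [3, 7, 8, 35, 61, 81, 84]

Sorted: [3, 7, 8, 35, 61, 81, 84]


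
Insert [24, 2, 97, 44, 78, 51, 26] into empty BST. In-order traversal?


Insert 24: root
Insert 2: L from 24
Insert 97: R from 24
Insert 44: R from 24 -> L from 97
Insert 78: R from 24 -> L from 97 -> R from 44
Insert 51: R from 24 -> L from 97 -> R from 44 -> L from 78
Insert 26: R from 24 -> L from 97 -> L from 44

In-order: [2, 24, 26, 44, 51, 78, 97]


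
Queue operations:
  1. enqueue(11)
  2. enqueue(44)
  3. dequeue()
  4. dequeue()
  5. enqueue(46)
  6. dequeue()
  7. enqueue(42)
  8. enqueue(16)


enqueue(11) -> [11]
enqueue(44) -> [11, 44]
dequeue()->11, [44]
dequeue()->44, []
enqueue(46) -> [46]
dequeue()->46, []
enqueue(42) -> [42]
enqueue(16) -> [42, 16]

Final queue: [42, 16]


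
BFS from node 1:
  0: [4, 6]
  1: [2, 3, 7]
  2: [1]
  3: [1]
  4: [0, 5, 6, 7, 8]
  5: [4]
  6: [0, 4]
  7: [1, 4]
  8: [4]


Visit 1, enqueue [2, 3, 7]
Visit 2, enqueue []
Visit 3, enqueue []
Visit 7, enqueue [4]
Visit 4, enqueue [0, 5, 6, 8]
Visit 0, enqueue []
Visit 5, enqueue []
Visit 6, enqueue []
Visit 8, enqueue []

BFS order: [1, 2, 3, 7, 4, 0, 5, 6, 8]


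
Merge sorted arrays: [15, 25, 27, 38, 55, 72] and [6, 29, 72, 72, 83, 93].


Take 6 from B
Take 15 from A
Take 25 from A
Take 27 from A
Take 29 from B
Take 38 from A
Take 55 from A
Take 72 from A

Merged: [6, 15, 25, 27, 29, 38, 55, 72, 72, 72, 83, 93]


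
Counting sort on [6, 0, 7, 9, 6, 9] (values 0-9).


Input: [6, 0, 7, 9, 6, 9]
Counts: [1, 0, 0, 0, 0, 0, 2, 1, 0, 2]

Sorted: [0, 6, 6, 7, 9, 9]


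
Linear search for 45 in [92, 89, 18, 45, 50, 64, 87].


i=0: 92!=45
i=1: 89!=45
i=2: 18!=45
i=3: 45==45 found!

Found at 3, 4 comps


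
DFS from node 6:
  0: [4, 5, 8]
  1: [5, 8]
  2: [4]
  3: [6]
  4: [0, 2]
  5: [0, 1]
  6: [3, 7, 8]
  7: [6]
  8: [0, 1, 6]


Visit 6, push [8, 7, 3]
Visit 3, push []
Visit 7, push []
Visit 8, push [1, 0]
Visit 0, push [5, 4]
Visit 4, push [2]
Visit 2, push []
Visit 5, push [1]
Visit 1, push []

DFS order: [6, 3, 7, 8, 0, 4, 2, 5, 1]


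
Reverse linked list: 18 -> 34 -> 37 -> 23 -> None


Step 1: curr=18, set curr.next=prev(None) | reversed so far: 18
Step 2: curr=34, set curr.next=prev(18) | reversed so far: 34 -> 18
Step 3: curr=37, set curr.next=prev(34) | reversed so far: 37 -> 34 -> 18
Step 4: curr=23, set curr.next=prev(37) | reversed so far: 23 -> 37 -> 34 -> 18

23 -> 37 -> 34 -> 18 -> None


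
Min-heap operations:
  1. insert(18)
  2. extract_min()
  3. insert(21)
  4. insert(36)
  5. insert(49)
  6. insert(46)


insert(18) -> [18]
extract_min()->18, []
insert(21) -> [21]
insert(36) -> [21, 36]
insert(49) -> [21, 36, 49]
insert(46) -> [21, 36, 49, 46]

Final heap: [21, 36, 49, 46]


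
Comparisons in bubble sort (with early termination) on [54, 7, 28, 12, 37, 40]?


Algorithm: bubble sort (with early termination)
Input: [54, 7, 28, 12, 37, 40]
Sorted: [7, 12, 28, 37, 40, 54]

12


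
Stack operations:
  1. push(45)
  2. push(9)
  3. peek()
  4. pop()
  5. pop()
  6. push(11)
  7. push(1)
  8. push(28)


push(45) -> [45]
push(9) -> [45, 9]
peek()->9
pop()->9, [45]
pop()->45, []
push(11) -> [11]
push(1) -> [11, 1]
push(28) -> [11, 1, 28]

Final stack: [11, 1, 28]


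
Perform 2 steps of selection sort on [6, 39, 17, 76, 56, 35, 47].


Initial: [6, 39, 17, 76, 56, 35, 47]
Step 1: min=6 at 0
  Swap: [6, 39, 17, 76, 56, 35, 47]
Step 2: min=17 at 2
  Swap: [6, 17, 39, 76, 56, 35, 47]

After 2 steps: [6, 17, 39, 76, 56, 35, 47]


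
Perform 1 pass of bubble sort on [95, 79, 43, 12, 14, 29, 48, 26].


Initial: [95, 79, 43, 12, 14, 29, 48, 26]
Pass 1: [79, 43, 12, 14, 29, 48, 26, 95] (7 swaps)

After 1 pass: [79, 43, 12, 14, 29, 48, 26, 95]


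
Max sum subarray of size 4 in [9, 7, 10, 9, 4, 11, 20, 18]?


[0:4]: 35
[1:5]: 30
[2:6]: 34
[3:7]: 44
[4:8]: 53

Max: 53 at [4:8]


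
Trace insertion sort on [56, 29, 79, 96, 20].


Initial: [56, 29, 79, 96, 20]
Insert 29: [29, 56, 79, 96, 20]
Insert 79: [29, 56, 79, 96, 20]
Insert 96: [29, 56, 79, 96, 20]
Insert 20: [20, 29, 56, 79, 96]

Sorted: [20, 29, 56, 79, 96]


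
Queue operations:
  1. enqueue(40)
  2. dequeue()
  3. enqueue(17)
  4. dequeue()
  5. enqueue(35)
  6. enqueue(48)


enqueue(40) -> [40]
dequeue()->40, []
enqueue(17) -> [17]
dequeue()->17, []
enqueue(35) -> [35]
enqueue(48) -> [35, 48]

Final queue: [35, 48]


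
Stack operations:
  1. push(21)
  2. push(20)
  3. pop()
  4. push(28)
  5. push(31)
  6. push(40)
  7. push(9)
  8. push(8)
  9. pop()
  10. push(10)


push(21) -> [21]
push(20) -> [21, 20]
pop()->20, [21]
push(28) -> [21, 28]
push(31) -> [21, 28, 31]
push(40) -> [21, 28, 31, 40]
push(9) -> [21, 28, 31, 40, 9]
push(8) -> [21, 28, 31, 40, 9, 8]
pop()->8, [21, 28, 31, 40, 9]
push(10) -> [21, 28, 31, 40, 9, 10]

Final stack: [21, 28, 31, 40, 9, 10]


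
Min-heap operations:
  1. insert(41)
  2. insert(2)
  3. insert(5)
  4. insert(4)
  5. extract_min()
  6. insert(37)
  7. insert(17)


insert(41) -> [41]
insert(2) -> [2, 41]
insert(5) -> [2, 41, 5]
insert(4) -> [2, 4, 5, 41]
extract_min()->2, [4, 41, 5]
insert(37) -> [4, 37, 5, 41]
insert(17) -> [4, 17, 5, 41, 37]

Final heap: [4, 17, 5, 41, 37]


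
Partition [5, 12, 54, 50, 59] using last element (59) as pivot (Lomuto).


Pivot: 59
  5 <= 59: advance i (no swap)
  12 <= 59: advance i (no swap)
  54 <= 59: advance i (no swap)
  50 <= 59: advance i (no swap)
Place pivot at 4: [5, 12, 54, 50, 59]

Partitioned: [5, 12, 54, 50, 59]


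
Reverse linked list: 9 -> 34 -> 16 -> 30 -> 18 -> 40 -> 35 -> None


Step 1: curr=9, set curr.next=prev(None) | reversed so far: 9
Step 2: curr=34, set curr.next=prev(9) | reversed so far: 34 -> 9
Step 3: curr=16, set curr.next=prev(34) | reversed so far: 16 -> 34 -> 9
Step 4: curr=30, set curr.next=prev(16) | reversed so far: 30 -> 16 -> 34 -> 9
Step 5: curr=18, set curr.next=prev(30) | reversed so far: 18 -> 30 -> 16 -> 34 -> 9
Step 6: curr=40, set curr.next=prev(18) | reversed so far: 40 -> 18 -> 30 -> 16 -> 34 -> 9
Step 7: curr=35, set curr.next=prev(40) | reversed so far: 35 -> 40 -> 18 -> 30 -> 16 -> 34 -> 9

35 -> 40 -> 18 -> 30 -> 16 -> 34 -> 9 -> None


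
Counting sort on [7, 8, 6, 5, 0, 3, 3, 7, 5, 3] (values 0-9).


Input: [7, 8, 6, 5, 0, 3, 3, 7, 5, 3]
Counts: [1, 0, 0, 3, 0, 2, 1, 2, 1, 0]

Sorted: [0, 3, 3, 3, 5, 5, 6, 7, 7, 8]


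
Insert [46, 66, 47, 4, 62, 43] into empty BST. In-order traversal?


Insert 46: root
Insert 66: R from 46
Insert 47: R from 46 -> L from 66
Insert 4: L from 46
Insert 62: R from 46 -> L from 66 -> R from 47
Insert 43: L from 46 -> R from 4

In-order: [4, 43, 46, 47, 62, 66]


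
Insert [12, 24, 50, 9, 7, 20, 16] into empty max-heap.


Insert 12: [12]
Insert 24: [24, 12]
Insert 50: [50, 12, 24]
Insert 9: [50, 12, 24, 9]
Insert 7: [50, 12, 24, 9, 7]
Insert 20: [50, 12, 24, 9, 7, 20]
Insert 16: [50, 12, 24, 9, 7, 20, 16]

Final heap: [50, 12, 24, 9, 7, 20, 16]


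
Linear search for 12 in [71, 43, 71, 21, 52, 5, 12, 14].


i=0: 71!=12
i=1: 43!=12
i=2: 71!=12
i=3: 21!=12
i=4: 52!=12
i=5: 5!=12
i=6: 12==12 found!

Found at 6, 7 comps


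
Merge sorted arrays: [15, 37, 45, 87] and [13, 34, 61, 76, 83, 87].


Take 13 from B
Take 15 from A
Take 34 from B
Take 37 from A
Take 45 from A
Take 61 from B
Take 76 from B
Take 83 from B
Take 87 from A

Merged: [13, 15, 34, 37, 45, 61, 76, 83, 87, 87]


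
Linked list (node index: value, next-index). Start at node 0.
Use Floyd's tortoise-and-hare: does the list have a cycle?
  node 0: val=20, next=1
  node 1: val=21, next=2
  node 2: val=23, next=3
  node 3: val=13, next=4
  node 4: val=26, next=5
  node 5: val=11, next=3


Floyd's tortoise (slow, +1) and hare (fast, +2):
  init: slow=0, fast=0
  step 1: slow=1, fast=2
  step 2: slow=2, fast=4
  step 3: slow=3, fast=3
  slow == fast at node 3: cycle detected

Cycle: yes


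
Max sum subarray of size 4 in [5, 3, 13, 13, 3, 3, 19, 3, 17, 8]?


[0:4]: 34
[1:5]: 32
[2:6]: 32
[3:7]: 38
[4:8]: 28
[5:9]: 42
[6:10]: 47

Max: 47 at [6:10]


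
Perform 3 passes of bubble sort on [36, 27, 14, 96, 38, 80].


Initial: [36, 27, 14, 96, 38, 80]
Pass 1: [27, 14, 36, 38, 80, 96] (4 swaps)
Pass 2: [14, 27, 36, 38, 80, 96] (1 swaps)
Pass 3: [14, 27, 36, 38, 80, 96] (0 swaps)

After 3 passes: [14, 27, 36, 38, 80, 96]


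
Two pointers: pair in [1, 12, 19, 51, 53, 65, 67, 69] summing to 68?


lo=0(1)+hi=7(69)=70
lo=0(1)+hi=6(67)=68

Yes: 1+67=68


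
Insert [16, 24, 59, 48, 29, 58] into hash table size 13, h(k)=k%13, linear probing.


Insert 16: h=3 -> slot 3
Insert 24: h=11 -> slot 11
Insert 59: h=7 -> slot 7
Insert 48: h=9 -> slot 9
Insert 29: h=3, 1 probes -> slot 4
Insert 58: h=6 -> slot 6

Table: [None, None, None, 16, 29, None, 58, 59, None, 48, None, 24, None]


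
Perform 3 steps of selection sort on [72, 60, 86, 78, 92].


Initial: [72, 60, 86, 78, 92]
Step 1: min=60 at 1
  Swap: [60, 72, 86, 78, 92]
Step 2: min=72 at 1
  Swap: [60, 72, 86, 78, 92]
Step 3: min=78 at 3
  Swap: [60, 72, 78, 86, 92]

After 3 steps: [60, 72, 78, 86, 92]


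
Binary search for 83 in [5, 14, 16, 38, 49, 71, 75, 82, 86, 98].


Step 1: lo=0, hi=9, mid=4, val=49
Step 2: lo=5, hi=9, mid=7, val=82
Step 3: lo=8, hi=9, mid=8, val=86

Not found


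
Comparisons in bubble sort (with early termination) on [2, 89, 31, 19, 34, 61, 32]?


Algorithm: bubble sort (with early termination)
Input: [2, 89, 31, 19, 34, 61, 32]
Sorted: [2, 19, 31, 32, 34, 61, 89]

18


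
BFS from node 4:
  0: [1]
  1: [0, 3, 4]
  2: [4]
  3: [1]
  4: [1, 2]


Visit 4, enqueue [1, 2]
Visit 1, enqueue [0, 3]
Visit 2, enqueue []
Visit 0, enqueue []
Visit 3, enqueue []

BFS order: [4, 1, 2, 0, 3]


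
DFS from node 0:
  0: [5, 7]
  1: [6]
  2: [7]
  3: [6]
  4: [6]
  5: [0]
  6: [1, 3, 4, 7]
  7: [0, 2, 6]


Visit 0, push [7, 5]
Visit 5, push []
Visit 7, push [6, 2]
Visit 2, push []
Visit 6, push [4, 3, 1]
Visit 1, push []
Visit 3, push []
Visit 4, push []

DFS order: [0, 5, 7, 2, 6, 1, 3, 4]


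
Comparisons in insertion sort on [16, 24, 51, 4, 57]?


Algorithm: insertion sort
Input: [16, 24, 51, 4, 57]
Sorted: [4, 16, 24, 51, 57]

6


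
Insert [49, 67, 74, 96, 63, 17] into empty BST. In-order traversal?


Insert 49: root
Insert 67: R from 49
Insert 74: R from 49 -> R from 67
Insert 96: R from 49 -> R from 67 -> R from 74
Insert 63: R from 49 -> L from 67
Insert 17: L from 49

In-order: [17, 49, 63, 67, 74, 96]


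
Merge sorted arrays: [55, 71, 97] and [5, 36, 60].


Take 5 from B
Take 36 from B
Take 55 from A
Take 60 from B

Merged: [5, 36, 55, 60, 71, 97]


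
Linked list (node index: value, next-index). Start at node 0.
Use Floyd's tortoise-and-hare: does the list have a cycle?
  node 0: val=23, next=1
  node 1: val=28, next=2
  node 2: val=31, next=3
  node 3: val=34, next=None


Floyd's tortoise (slow, +1) and hare (fast, +2):
  init: slow=0, fast=0
  step 1: slow=1, fast=2
  step 2: fast 2->3->None, no cycle

Cycle: no


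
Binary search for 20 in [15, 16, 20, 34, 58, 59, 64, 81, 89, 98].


Step 1: lo=0, hi=9, mid=4, val=58
Step 2: lo=0, hi=3, mid=1, val=16
Step 3: lo=2, hi=3, mid=2, val=20

Found at index 2


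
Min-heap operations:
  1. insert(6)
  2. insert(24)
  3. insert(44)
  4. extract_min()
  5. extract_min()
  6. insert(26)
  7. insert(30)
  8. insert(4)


insert(6) -> [6]
insert(24) -> [6, 24]
insert(44) -> [6, 24, 44]
extract_min()->6, [24, 44]
extract_min()->24, [44]
insert(26) -> [26, 44]
insert(30) -> [26, 44, 30]
insert(4) -> [4, 26, 30, 44]

Final heap: [4, 26, 30, 44]


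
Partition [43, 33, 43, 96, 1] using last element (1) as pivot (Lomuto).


Pivot: 1
Place pivot at 0: [1, 33, 43, 96, 43]

Partitioned: [1, 33, 43, 96, 43]


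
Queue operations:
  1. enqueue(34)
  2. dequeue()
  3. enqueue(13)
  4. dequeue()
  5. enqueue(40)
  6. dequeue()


enqueue(34) -> [34]
dequeue()->34, []
enqueue(13) -> [13]
dequeue()->13, []
enqueue(40) -> [40]
dequeue()->40, []

Final queue: []


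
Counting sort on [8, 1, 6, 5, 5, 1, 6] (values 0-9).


Input: [8, 1, 6, 5, 5, 1, 6]
Counts: [0, 2, 0, 0, 0, 2, 2, 0, 1, 0]

Sorted: [1, 1, 5, 5, 6, 6, 8]


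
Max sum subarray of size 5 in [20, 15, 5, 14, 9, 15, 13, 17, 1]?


[0:5]: 63
[1:6]: 58
[2:7]: 56
[3:8]: 68
[4:9]: 55

Max: 68 at [3:8]


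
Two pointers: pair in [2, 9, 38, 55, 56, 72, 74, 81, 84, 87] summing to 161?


lo=0(2)+hi=9(87)=89
lo=1(9)+hi=9(87)=96
lo=2(38)+hi=9(87)=125
lo=3(55)+hi=9(87)=142
lo=4(56)+hi=9(87)=143
lo=5(72)+hi=9(87)=159
lo=6(74)+hi=9(87)=161

Yes: 74+87=161


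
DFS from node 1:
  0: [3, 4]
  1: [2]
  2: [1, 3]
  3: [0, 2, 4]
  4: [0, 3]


Visit 1, push [2]
Visit 2, push [3]
Visit 3, push [4, 0]
Visit 0, push [4]
Visit 4, push []

DFS order: [1, 2, 3, 0, 4]


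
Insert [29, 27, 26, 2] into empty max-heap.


Insert 29: [29]
Insert 27: [29, 27]
Insert 26: [29, 27, 26]
Insert 2: [29, 27, 26, 2]

Final heap: [29, 27, 26, 2]


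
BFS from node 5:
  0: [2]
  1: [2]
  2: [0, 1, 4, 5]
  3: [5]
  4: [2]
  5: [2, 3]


Visit 5, enqueue [2, 3]
Visit 2, enqueue [0, 1, 4]
Visit 3, enqueue []
Visit 0, enqueue []
Visit 1, enqueue []
Visit 4, enqueue []

BFS order: [5, 2, 3, 0, 1, 4]


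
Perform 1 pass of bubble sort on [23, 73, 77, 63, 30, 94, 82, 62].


Initial: [23, 73, 77, 63, 30, 94, 82, 62]
Pass 1: [23, 73, 63, 30, 77, 82, 62, 94] (4 swaps)

After 1 pass: [23, 73, 63, 30, 77, 82, 62, 94]


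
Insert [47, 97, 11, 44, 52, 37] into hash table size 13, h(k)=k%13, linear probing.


Insert 47: h=8 -> slot 8
Insert 97: h=6 -> slot 6
Insert 11: h=11 -> slot 11
Insert 44: h=5 -> slot 5
Insert 52: h=0 -> slot 0
Insert 37: h=11, 1 probes -> slot 12

Table: [52, None, None, None, None, 44, 97, None, 47, None, None, 11, 37]


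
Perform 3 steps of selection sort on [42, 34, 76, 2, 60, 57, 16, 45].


Initial: [42, 34, 76, 2, 60, 57, 16, 45]
Step 1: min=2 at 3
  Swap: [2, 34, 76, 42, 60, 57, 16, 45]
Step 2: min=16 at 6
  Swap: [2, 16, 76, 42, 60, 57, 34, 45]
Step 3: min=34 at 6
  Swap: [2, 16, 34, 42, 60, 57, 76, 45]

After 3 steps: [2, 16, 34, 42, 60, 57, 76, 45]


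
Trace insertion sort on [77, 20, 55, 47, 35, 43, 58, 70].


Initial: [77, 20, 55, 47, 35, 43, 58, 70]
Insert 20: [20, 77, 55, 47, 35, 43, 58, 70]
Insert 55: [20, 55, 77, 47, 35, 43, 58, 70]
Insert 47: [20, 47, 55, 77, 35, 43, 58, 70]
Insert 35: [20, 35, 47, 55, 77, 43, 58, 70]
Insert 43: [20, 35, 43, 47, 55, 77, 58, 70]
Insert 58: [20, 35, 43, 47, 55, 58, 77, 70]
Insert 70: [20, 35, 43, 47, 55, 58, 70, 77]

Sorted: [20, 35, 43, 47, 55, 58, 70, 77]


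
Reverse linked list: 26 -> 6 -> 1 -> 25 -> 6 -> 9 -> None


Step 1: curr=26, set curr.next=prev(None) | reversed so far: 26
Step 2: curr=6, set curr.next=prev(26) | reversed so far: 6 -> 26
Step 3: curr=1, set curr.next=prev(6) | reversed so far: 1 -> 6 -> 26
Step 4: curr=25, set curr.next=prev(1) | reversed so far: 25 -> 1 -> 6 -> 26
Step 5: curr=6, set curr.next=prev(25) | reversed so far: 6 -> 25 -> 1 -> 6 -> 26
Step 6: curr=9, set curr.next=prev(6) | reversed so far: 9 -> 6 -> 25 -> 1 -> 6 -> 26

9 -> 6 -> 25 -> 1 -> 6 -> 26 -> None


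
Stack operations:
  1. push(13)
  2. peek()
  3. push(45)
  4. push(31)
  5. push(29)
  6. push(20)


push(13) -> [13]
peek()->13
push(45) -> [13, 45]
push(31) -> [13, 45, 31]
push(29) -> [13, 45, 31, 29]
push(20) -> [13, 45, 31, 29, 20]

Final stack: [13, 45, 31, 29, 20]


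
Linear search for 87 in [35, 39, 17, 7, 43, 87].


i=0: 35!=87
i=1: 39!=87
i=2: 17!=87
i=3: 7!=87
i=4: 43!=87
i=5: 87==87 found!

Found at 5, 6 comps


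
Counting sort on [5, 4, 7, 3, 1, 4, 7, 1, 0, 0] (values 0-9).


Input: [5, 4, 7, 3, 1, 4, 7, 1, 0, 0]
Counts: [2, 2, 0, 1, 2, 1, 0, 2, 0, 0]

Sorted: [0, 0, 1, 1, 3, 4, 4, 5, 7, 7]


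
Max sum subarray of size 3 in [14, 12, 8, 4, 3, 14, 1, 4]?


[0:3]: 34
[1:4]: 24
[2:5]: 15
[3:6]: 21
[4:7]: 18
[5:8]: 19

Max: 34 at [0:3]


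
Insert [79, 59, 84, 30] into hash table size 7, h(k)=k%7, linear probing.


Insert 79: h=2 -> slot 2
Insert 59: h=3 -> slot 3
Insert 84: h=0 -> slot 0
Insert 30: h=2, 2 probes -> slot 4

Table: [84, None, 79, 59, 30, None, None]


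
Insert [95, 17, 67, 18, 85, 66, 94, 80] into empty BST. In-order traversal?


Insert 95: root
Insert 17: L from 95
Insert 67: L from 95 -> R from 17
Insert 18: L from 95 -> R from 17 -> L from 67
Insert 85: L from 95 -> R from 17 -> R from 67
Insert 66: L from 95 -> R from 17 -> L from 67 -> R from 18
Insert 94: L from 95 -> R from 17 -> R from 67 -> R from 85
Insert 80: L from 95 -> R from 17 -> R from 67 -> L from 85

In-order: [17, 18, 66, 67, 80, 85, 94, 95]


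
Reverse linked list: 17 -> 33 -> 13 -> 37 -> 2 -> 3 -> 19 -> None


Step 1: curr=17, set curr.next=prev(None) | reversed so far: 17
Step 2: curr=33, set curr.next=prev(17) | reversed so far: 33 -> 17
Step 3: curr=13, set curr.next=prev(33) | reversed so far: 13 -> 33 -> 17
Step 4: curr=37, set curr.next=prev(13) | reversed so far: 37 -> 13 -> 33 -> 17
Step 5: curr=2, set curr.next=prev(37) | reversed so far: 2 -> 37 -> 13 -> 33 -> 17
Step 6: curr=3, set curr.next=prev(2) | reversed so far: 3 -> 2 -> 37 -> 13 -> 33 -> 17
Step 7: curr=19, set curr.next=prev(3) | reversed so far: 19 -> 3 -> 2 -> 37 -> 13 -> 33 -> 17

19 -> 3 -> 2 -> 37 -> 13 -> 33 -> 17 -> None


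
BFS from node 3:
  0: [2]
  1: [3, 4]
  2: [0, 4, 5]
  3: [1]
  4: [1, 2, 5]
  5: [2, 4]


Visit 3, enqueue [1]
Visit 1, enqueue [4]
Visit 4, enqueue [2, 5]
Visit 2, enqueue [0]
Visit 5, enqueue []
Visit 0, enqueue []

BFS order: [3, 1, 4, 2, 5, 0]


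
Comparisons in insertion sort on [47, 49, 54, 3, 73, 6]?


Algorithm: insertion sort
Input: [47, 49, 54, 3, 73, 6]
Sorted: [3, 6, 47, 49, 54, 73]

11


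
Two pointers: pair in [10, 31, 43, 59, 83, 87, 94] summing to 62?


lo=0(10)+hi=6(94)=104
lo=0(10)+hi=5(87)=97
lo=0(10)+hi=4(83)=93
lo=0(10)+hi=3(59)=69
lo=0(10)+hi=2(43)=53
lo=1(31)+hi=2(43)=74

No pair found


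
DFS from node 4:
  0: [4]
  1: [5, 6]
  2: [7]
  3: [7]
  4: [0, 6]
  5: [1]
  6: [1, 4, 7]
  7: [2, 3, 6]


Visit 4, push [6, 0]
Visit 0, push []
Visit 6, push [7, 1]
Visit 1, push [5]
Visit 5, push []
Visit 7, push [3, 2]
Visit 2, push []
Visit 3, push []

DFS order: [4, 0, 6, 1, 5, 7, 2, 3]


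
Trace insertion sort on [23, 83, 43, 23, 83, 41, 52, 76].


Initial: [23, 83, 43, 23, 83, 41, 52, 76]
Insert 83: [23, 83, 43, 23, 83, 41, 52, 76]
Insert 43: [23, 43, 83, 23, 83, 41, 52, 76]
Insert 23: [23, 23, 43, 83, 83, 41, 52, 76]
Insert 83: [23, 23, 43, 83, 83, 41, 52, 76]
Insert 41: [23, 23, 41, 43, 83, 83, 52, 76]
Insert 52: [23, 23, 41, 43, 52, 83, 83, 76]
Insert 76: [23, 23, 41, 43, 52, 76, 83, 83]

Sorted: [23, 23, 41, 43, 52, 76, 83, 83]


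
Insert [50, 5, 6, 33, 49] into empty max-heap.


Insert 50: [50]
Insert 5: [50, 5]
Insert 6: [50, 5, 6]
Insert 33: [50, 33, 6, 5]
Insert 49: [50, 49, 6, 5, 33]

Final heap: [50, 49, 6, 5, 33]


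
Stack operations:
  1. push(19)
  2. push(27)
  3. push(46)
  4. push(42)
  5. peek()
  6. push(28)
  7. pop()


push(19) -> [19]
push(27) -> [19, 27]
push(46) -> [19, 27, 46]
push(42) -> [19, 27, 46, 42]
peek()->42
push(28) -> [19, 27, 46, 42, 28]
pop()->28, [19, 27, 46, 42]

Final stack: [19, 27, 46, 42]


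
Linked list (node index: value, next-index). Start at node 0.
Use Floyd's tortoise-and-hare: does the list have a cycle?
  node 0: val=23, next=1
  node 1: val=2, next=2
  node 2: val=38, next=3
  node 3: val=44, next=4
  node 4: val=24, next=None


Floyd's tortoise (slow, +1) and hare (fast, +2):
  init: slow=0, fast=0
  step 1: slow=1, fast=2
  step 2: slow=2, fast=4
  step 3: fast -> None, no cycle

Cycle: no


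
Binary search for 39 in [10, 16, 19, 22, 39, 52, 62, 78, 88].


Step 1: lo=0, hi=8, mid=4, val=39

Found at index 4


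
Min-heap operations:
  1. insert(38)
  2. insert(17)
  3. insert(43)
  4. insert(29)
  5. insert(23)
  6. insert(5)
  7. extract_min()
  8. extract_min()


insert(38) -> [38]
insert(17) -> [17, 38]
insert(43) -> [17, 38, 43]
insert(29) -> [17, 29, 43, 38]
insert(23) -> [17, 23, 43, 38, 29]
insert(5) -> [5, 23, 17, 38, 29, 43]
extract_min()->5, [17, 23, 43, 38, 29]
extract_min()->17, [23, 29, 43, 38]

Final heap: [23, 29, 43, 38]


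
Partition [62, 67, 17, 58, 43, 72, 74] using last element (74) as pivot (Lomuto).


Pivot: 74
  62 <= 74: advance i (no swap)
  67 <= 74: advance i (no swap)
  17 <= 74: advance i (no swap)
  58 <= 74: advance i (no swap)
  43 <= 74: advance i (no swap)
  72 <= 74: advance i (no swap)
Place pivot at 6: [62, 67, 17, 58, 43, 72, 74]

Partitioned: [62, 67, 17, 58, 43, 72, 74]


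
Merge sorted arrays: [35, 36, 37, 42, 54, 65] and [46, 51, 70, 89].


Take 35 from A
Take 36 from A
Take 37 from A
Take 42 from A
Take 46 from B
Take 51 from B
Take 54 from A
Take 65 from A

Merged: [35, 36, 37, 42, 46, 51, 54, 65, 70, 89]


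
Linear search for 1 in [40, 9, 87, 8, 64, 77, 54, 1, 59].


i=0: 40!=1
i=1: 9!=1
i=2: 87!=1
i=3: 8!=1
i=4: 64!=1
i=5: 77!=1
i=6: 54!=1
i=7: 1==1 found!

Found at 7, 8 comps


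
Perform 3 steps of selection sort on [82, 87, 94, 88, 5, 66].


Initial: [82, 87, 94, 88, 5, 66]
Step 1: min=5 at 4
  Swap: [5, 87, 94, 88, 82, 66]
Step 2: min=66 at 5
  Swap: [5, 66, 94, 88, 82, 87]
Step 3: min=82 at 4
  Swap: [5, 66, 82, 88, 94, 87]

After 3 steps: [5, 66, 82, 88, 94, 87]


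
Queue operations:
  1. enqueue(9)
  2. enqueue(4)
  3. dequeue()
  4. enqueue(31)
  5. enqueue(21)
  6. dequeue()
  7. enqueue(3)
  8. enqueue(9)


enqueue(9) -> [9]
enqueue(4) -> [9, 4]
dequeue()->9, [4]
enqueue(31) -> [4, 31]
enqueue(21) -> [4, 31, 21]
dequeue()->4, [31, 21]
enqueue(3) -> [31, 21, 3]
enqueue(9) -> [31, 21, 3, 9]

Final queue: [31, 21, 3, 9]


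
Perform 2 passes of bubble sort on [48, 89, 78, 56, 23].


Initial: [48, 89, 78, 56, 23]
Pass 1: [48, 78, 56, 23, 89] (3 swaps)
Pass 2: [48, 56, 23, 78, 89] (2 swaps)

After 2 passes: [48, 56, 23, 78, 89]


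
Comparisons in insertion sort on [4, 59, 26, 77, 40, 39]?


Algorithm: insertion sort
Input: [4, 59, 26, 77, 40, 39]
Sorted: [4, 26, 39, 40, 59, 77]

11


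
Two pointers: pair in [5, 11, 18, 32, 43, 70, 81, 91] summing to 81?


lo=0(5)+hi=7(91)=96
lo=0(5)+hi=6(81)=86
lo=0(5)+hi=5(70)=75
lo=1(11)+hi=5(70)=81

Yes: 11+70=81


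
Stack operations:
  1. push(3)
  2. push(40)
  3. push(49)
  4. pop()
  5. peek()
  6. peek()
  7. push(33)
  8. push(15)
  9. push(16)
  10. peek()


push(3) -> [3]
push(40) -> [3, 40]
push(49) -> [3, 40, 49]
pop()->49, [3, 40]
peek()->40
peek()->40
push(33) -> [3, 40, 33]
push(15) -> [3, 40, 33, 15]
push(16) -> [3, 40, 33, 15, 16]
peek()->16

Final stack: [3, 40, 33, 15, 16]


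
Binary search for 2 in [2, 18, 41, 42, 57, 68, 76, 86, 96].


Step 1: lo=0, hi=8, mid=4, val=57
Step 2: lo=0, hi=3, mid=1, val=18
Step 3: lo=0, hi=0, mid=0, val=2

Found at index 0


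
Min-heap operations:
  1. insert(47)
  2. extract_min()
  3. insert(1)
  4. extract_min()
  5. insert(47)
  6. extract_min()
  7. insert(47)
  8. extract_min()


insert(47) -> [47]
extract_min()->47, []
insert(1) -> [1]
extract_min()->1, []
insert(47) -> [47]
extract_min()->47, []
insert(47) -> [47]
extract_min()->47, []

Final heap: []


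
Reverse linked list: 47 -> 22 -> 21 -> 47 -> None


Step 1: curr=47, set curr.next=prev(None) | reversed so far: 47
Step 2: curr=22, set curr.next=prev(47) | reversed so far: 22 -> 47
Step 3: curr=21, set curr.next=prev(22) | reversed so far: 21 -> 22 -> 47
Step 4: curr=47, set curr.next=prev(21) | reversed so far: 47 -> 21 -> 22 -> 47

47 -> 21 -> 22 -> 47 -> None


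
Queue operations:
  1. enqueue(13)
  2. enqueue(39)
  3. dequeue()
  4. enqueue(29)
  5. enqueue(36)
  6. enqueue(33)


enqueue(13) -> [13]
enqueue(39) -> [13, 39]
dequeue()->13, [39]
enqueue(29) -> [39, 29]
enqueue(36) -> [39, 29, 36]
enqueue(33) -> [39, 29, 36, 33]

Final queue: [39, 29, 36, 33]


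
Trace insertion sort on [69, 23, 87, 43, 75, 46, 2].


Initial: [69, 23, 87, 43, 75, 46, 2]
Insert 23: [23, 69, 87, 43, 75, 46, 2]
Insert 87: [23, 69, 87, 43, 75, 46, 2]
Insert 43: [23, 43, 69, 87, 75, 46, 2]
Insert 75: [23, 43, 69, 75, 87, 46, 2]
Insert 46: [23, 43, 46, 69, 75, 87, 2]
Insert 2: [2, 23, 43, 46, 69, 75, 87]

Sorted: [2, 23, 43, 46, 69, 75, 87]


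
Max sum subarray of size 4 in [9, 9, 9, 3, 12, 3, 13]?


[0:4]: 30
[1:5]: 33
[2:6]: 27
[3:7]: 31

Max: 33 at [1:5]


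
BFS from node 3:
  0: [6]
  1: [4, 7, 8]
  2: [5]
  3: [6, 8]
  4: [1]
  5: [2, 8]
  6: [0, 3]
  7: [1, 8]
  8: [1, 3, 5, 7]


Visit 3, enqueue [6, 8]
Visit 6, enqueue [0]
Visit 8, enqueue [1, 5, 7]
Visit 0, enqueue []
Visit 1, enqueue [4]
Visit 5, enqueue [2]
Visit 7, enqueue []
Visit 4, enqueue []
Visit 2, enqueue []

BFS order: [3, 6, 8, 0, 1, 5, 7, 4, 2]


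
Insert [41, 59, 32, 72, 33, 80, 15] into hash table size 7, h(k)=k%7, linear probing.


Insert 41: h=6 -> slot 6
Insert 59: h=3 -> slot 3
Insert 32: h=4 -> slot 4
Insert 72: h=2 -> slot 2
Insert 33: h=5 -> slot 5
Insert 80: h=3, 4 probes -> slot 0
Insert 15: h=1 -> slot 1

Table: [80, 15, 72, 59, 32, 33, 41]


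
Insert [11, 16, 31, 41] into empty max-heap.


Insert 11: [11]
Insert 16: [16, 11]
Insert 31: [31, 11, 16]
Insert 41: [41, 31, 16, 11]

Final heap: [41, 31, 16, 11]


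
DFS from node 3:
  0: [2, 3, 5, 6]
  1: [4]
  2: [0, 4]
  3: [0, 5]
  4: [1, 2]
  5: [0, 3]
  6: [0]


Visit 3, push [5, 0]
Visit 0, push [6, 5, 2]
Visit 2, push [4]
Visit 4, push [1]
Visit 1, push []
Visit 5, push []
Visit 6, push []

DFS order: [3, 0, 2, 4, 1, 5, 6]


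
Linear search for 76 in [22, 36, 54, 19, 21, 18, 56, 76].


i=0: 22!=76
i=1: 36!=76
i=2: 54!=76
i=3: 19!=76
i=4: 21!=76
i=5: 18!=76
i=6: 56!=76
i=7: 76==76 found!

Found at 7, 8 comps


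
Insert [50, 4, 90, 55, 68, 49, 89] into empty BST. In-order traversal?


Insert 50: root
Insert 4: L from 50
Insert 90: R from 50
Insert 55: R from 50 -> L from 90
Insert 68: R from 50 -> L from 90 -> R from 55
Insert 49: L from 50 -> R from 4
Insert 89: R from 50 -> L from 90 -> R from 55 -> R from 68

In-order: [4, 49, 50, 55, 68, 89, 90]


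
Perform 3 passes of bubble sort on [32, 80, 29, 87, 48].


Initial: [32, 80, 29, 87, 48]
Pass 1: [32, 29, 80, 48, 87] (2 swaps)
Pass 2: [29, 32, 48, 80, 87] (2 swaps)
Pass 3: [29, 32, 48, 80, 87] (0 swaps)

After 3 passes: [29, 32, 48, 80, 87]


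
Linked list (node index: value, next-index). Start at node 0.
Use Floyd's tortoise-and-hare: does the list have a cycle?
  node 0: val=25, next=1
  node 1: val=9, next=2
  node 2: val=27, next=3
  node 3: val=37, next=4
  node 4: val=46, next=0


Floyd's tortoise (slow, +1) and hare (fast, +2):
  init: slow=0, fast=0
  step 1: slow=1, fast=2
  step 2: slow=2, fast=4
  step 3: slow=3, fast=1
  step 4: slow=4, fast=3
  step 5: slow=0, fast=0
  slow == fast at node 0: cycle detected

Cycle: yes


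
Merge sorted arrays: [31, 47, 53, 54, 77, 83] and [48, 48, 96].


Take 31 from A
Take 47 from A
Take 48 from B
Take 48 from B
Take 53 from A
Take 54 from A
Take 77 from A
Take 83 from A

Merged: [31, 47, 48, 48, 53, 54, 77, 83, 96]


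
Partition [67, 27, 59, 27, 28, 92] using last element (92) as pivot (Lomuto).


Pivot: 92
  67 <= 92: advance i (no swap)
  27 <= 92: advance i (no swap)
  59 <= 92: advance i (no swap)
  27 <= 92: advance i (no swap)
  28 <= 92: advance i (no swap)
Place pivot at 5: [67, 27, 59, 27, 28, 92]

Partitioned: [67, 27, 59, 27, 28, 92]


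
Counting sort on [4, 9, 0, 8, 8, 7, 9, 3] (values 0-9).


Input: [4, 9, 0, 8, 8, 7, 9, 3]
Counts: [1, 0, 0, 1, 1, 0, 0, 1, 2, 2]

Sorted: [0, 3, 4, 7, 8, 8, 9, 9]


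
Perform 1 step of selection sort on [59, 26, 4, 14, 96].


Initial: [59, 26, 4, 14, 96]
Step 1: min=4 at 2
  Swap: [4, 26, 59, 14, 96]

After 1 step: [4, 26, 59, 14, 96]


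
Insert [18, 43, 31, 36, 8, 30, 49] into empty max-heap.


Insert 18: [18]
Insert 43: [43, 18]
Insert 31: [43, 18, 31]
Insert 36: [43, 36, 31, 18]
Insert 8: [43, 36, 31, 18, 8]
Insert 30: [43, 36, 31, 18, 8, 30]
Insert 49: [49, 36, 43, 18, 8, 30, 31]

Final heap: [49, 36, 43, 18, 8, 30, 31]
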